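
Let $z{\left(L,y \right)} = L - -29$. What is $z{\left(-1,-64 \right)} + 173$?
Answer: $201$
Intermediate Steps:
$z{\left(L,y \right)} = 29 + L$ ($z{\left(L,y \right)} = L + 29 = 29 + L$)
$z{\left(-1,-64 \right)} + 173 = \left(29 - 1\right) + 173 = 28 + 173 = 201$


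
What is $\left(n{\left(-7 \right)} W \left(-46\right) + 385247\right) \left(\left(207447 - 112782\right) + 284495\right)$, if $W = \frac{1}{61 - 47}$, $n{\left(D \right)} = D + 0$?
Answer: $146078973200$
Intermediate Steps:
$n{\left(D \right)} = D$
$W = \frac{1}{14} \approx 0.071429$
$\left(n{\left(-7 \right)} W \left(-46\right) + 385247\right) \left(\left(207447 - 112782\right) + 284495\right) = \left(\left(-7\right) \frac{1}{14} \left(-46\right) + 385247\right) \left(\left(207447 - 112782\right) + 284495\right) = \left(\left(- \frac{1}{2}\right) \left(-46\right) + 385247\right) \left(94665 + 284495\right) = \left(23 + 385247\right) 379160 = 385270 \cdot 379160 = 146078973200$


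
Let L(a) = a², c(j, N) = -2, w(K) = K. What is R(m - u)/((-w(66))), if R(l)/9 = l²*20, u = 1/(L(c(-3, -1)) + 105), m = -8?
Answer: -22863870/130691 ≈ -174.95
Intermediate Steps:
u = 1/109 (u = 1/((-2)² + 105) = 1/(4 + 105) = 1/109 ≈ 0.0091743)
R(l) = 180*l² (R(l) = 9*(l²*20) = 9*(20*l²) = 180*l²)
R(m - u)/((-w(66))) = (180*(-8 - 1*1/109)²)/((-1*66)) = (180*(-8 - 1/109)²)/(-66) = (180*(-873/109)²)*(-1/66) = (180*(762129/11881))*(-1/66) = (137183220/11881)*(-1/66) = -22863870/130691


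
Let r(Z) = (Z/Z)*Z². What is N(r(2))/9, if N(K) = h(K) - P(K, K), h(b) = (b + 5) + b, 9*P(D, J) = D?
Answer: 113/81 ≈ 1.3951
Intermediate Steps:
P(D, J) = D/9
h(b) = 5 + 2*b (h(b) = (5 + b) + b = 5 + 2*b)
r(Z) = Z² (r(Z) = 1*Z² = Z²)
N(K) = 5 + 17*K/9 (N(K) = (5 + 2*K) - K/9 = 5 + 17*K/9)
N(r(2))/9 = (5 + (17/9)*2²)/9 = (5 + (17/9)*4)*(⅑) = (5 + 68/9)*(⅑) = (113/9)*(⅑) = 113/81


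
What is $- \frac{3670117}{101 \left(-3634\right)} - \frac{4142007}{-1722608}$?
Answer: $\frac{170487615269}{13744689232} \approx 12.404$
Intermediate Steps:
$- \frac{3670117}{101 \left(-3634\right)} - \frac{4142007}{-1722608} = - \frac{3670117}{-367034} - - \frac{4142007}{1722608} = \left(-3670117\right) \left(- \frac{1}{367034}\right) + \frac{4142007}{1722608} = \frac{3670117}{367034} + \frac{4142007}{1722608} = \frac{170487615269}{13744689232}$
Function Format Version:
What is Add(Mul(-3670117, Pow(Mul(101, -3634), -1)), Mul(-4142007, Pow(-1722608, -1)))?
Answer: Rational(170487615269, 13744689232) ≈ 12.404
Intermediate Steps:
Add(Mul(-3670117, Pow(Mul(101, -3634), -1)), Mul(-4142007, Pow(-1722608, -1))) = Add(Mul(-3670117, Pow(-367034, -1)), Mul(-4142007, Rational(-1, 1722608))) = Add(Mul(-3670117, Rational(-1, 367034)), Rational(4142007, 1722608)) = Add(Rational(3670117, 367034), Rational(4142007, 1722608)) = Rational(170487615269, 13744689232)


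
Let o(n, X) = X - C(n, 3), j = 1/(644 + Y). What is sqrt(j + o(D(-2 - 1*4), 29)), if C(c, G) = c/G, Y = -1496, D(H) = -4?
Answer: sqrt(5504559)/426 ≈ 5.5075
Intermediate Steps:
j = -1/852 (j = 1/(644 - 1496) = 1/(-852) = -1/852 ≈ -0.0011737)
o(n, X) = X - n/3
sqrt(j + o(D(-2 - 1*4), 29)) = sqrt(-1/852 + (29 - 1/3*(-4))) = sqrt(-1/852 + (29 + 4/3)) = sqrt(-1/852 + 91/3) = sqrt(25843/852) = sqrt(5504559)/426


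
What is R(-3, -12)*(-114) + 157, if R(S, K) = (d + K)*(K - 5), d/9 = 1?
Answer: -5657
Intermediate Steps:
d = 9 (d = 9*1 = 9)
R(S, K) = (-5 + K)*(9 + K) (R(S, K) = (9 + K)*(K - 5) = (9 + K)*(-5 + K) = (-5 + K)*(9 + K))
R(-3, -12)*(-114) + 157 = (-45 + (-12)² + 4*(-12))*(-114) + 157 = (-45 + 144 - 48)*(-114) + 157 = 51*(-114) + 157 = -5814 + 157 = -5657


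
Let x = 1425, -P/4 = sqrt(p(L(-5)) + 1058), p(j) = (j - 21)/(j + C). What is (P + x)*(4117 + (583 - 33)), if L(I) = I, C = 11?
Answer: 6650475 - 18668*sqrt(9483)/3 ≈ 6.0445e+6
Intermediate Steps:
p(j) = (-21 + j)/(11 + j) (p(j) = (j - 21)/(j + 11) = (-21 + j)/(11 + j))
P = -4*sqrt(9483)/3 (P = -4*sqrt((-21 - 5)/(11 - 5) + 1058) = -4*sqrt(-26/6 + 1058) = -4*sqrt((1/6)*(-26) + 1058) = -4*sqrt(-13/3 + 1058) = -4*sqrt(9483)/3 ≈ -129.84)
(P + x)*(4117 + (583 - 33)) = (-4*sqrt(9483)/3 + 1425)*(4117 + (583 - 33)) = (1425 - 4*sqrt(9483)/3)*(4117 + 550) = (1425 - 4*sqrt(9483)/3)*4667 = 6650475 - 18668*sqrt(9483)/3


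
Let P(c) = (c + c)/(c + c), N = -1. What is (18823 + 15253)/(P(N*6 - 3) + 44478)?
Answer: 34076/44479 ≈ 0.76611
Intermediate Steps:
P(c) = 1 (P(c) = (2*c)/((2*c)) = (2*c)*(1/(2*c)) = 1)
(18823 + 15253)/(P(N*6 - 3) + 44478) = (18823 + 15253)/(1 + 44478) = 34076/44479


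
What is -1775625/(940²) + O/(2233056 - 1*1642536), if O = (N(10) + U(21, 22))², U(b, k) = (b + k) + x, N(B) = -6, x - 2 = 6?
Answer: -348917595/173927824 ≈ -2.0061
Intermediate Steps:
x = 8 (x = 2 + 6 = 8)
U(b, k) = 8 + b + k (U(b, k) = (b + k) + 8 = 8 + b + k)
O = 2025 (O = (-6 + (8 + 21 + 22))² = (-6 + 51)² = 45² = 2025)
-1775625/(940²) + O/(2233056 - 1*1642536) = -1775625/(940²) + 2025/(2233056 - 1*1642536) = -1775625/883600 + 2025/(2233056 - 1642536) = -1775625*1/883600 + 2025/590520 = -71025/35344 + 2025*(1/590520) = -71025/35344 + 135/39368 = -348917595/173927824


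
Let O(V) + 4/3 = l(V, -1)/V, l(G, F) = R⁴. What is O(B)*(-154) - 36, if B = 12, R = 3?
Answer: -5221/6 ≈ -870.17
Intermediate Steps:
l(G, F) = 81 (l(G, F) = 3⁴ = 81)
O(V) = -4/3 + 81/V
O(B)*(-154) - 36 = (-4/3 + 81/12)*(-154) - 36 = (-4/3 + 81*(1/12))*(-154) - 36 = (-4/3 + 27/4)*(-154) - 36 = (65/12)*(-154) - 36 = -5005/6 - 36 = -5221/6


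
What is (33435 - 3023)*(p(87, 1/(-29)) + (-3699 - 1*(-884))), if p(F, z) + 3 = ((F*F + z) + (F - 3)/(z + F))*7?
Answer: 55797574952544/36569 ≈ 1.5258e+9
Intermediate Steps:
p(F, z) = -3 + 7*z + 7*F² + 7*(-3 + F)/(F + z) (p(F, z) = -3 + ((F*F + z) + (F - 3)/(z + F))*7 = -3 + ((F² + z) + (-3 + F)/(F + z))*7 = -3 + ((z + F²) + (-3 + F)/(F + z))*7 = -3 + (z + F² + (-3 + F)/(F + z))*7 = -3 + (7*z + 7*F² + 7*(-3 + F)/(F + z)) = -3 + 7*z + 7*F² + 7*(-3 + F)/(F + z))
(33435 - 3023)*(p(87, 1/(-29)) + (-3699 - 1*(-884))) = (33435 - 3023)*((-21 - 3/(-29) + 4*87 + 7*87³ + 7*(1/(-29))² + 7*87/(-29) + 7*87²/(-29))/(87 + 1/(-29)) + (-3699 - 1*(-884))) = 30412*((-21 - 3*(-1/29) + 348 + 7*658503 + 7*(-1/29)² + 7*87*(-1/29) + 7*(-1/29)*7569)/(87 - 1/29) + (-3699 + 884)) = 30412*((-21 + 3/29 + 348 + 4609521 + 7*(1/841) - 21 - 1827)/(2522/29) - 2815) = 30412*(29*(-21 + 3/29 + 348 + 4609521 + 7/841 - 21 - 1827)/2522 - 2815) = 30412*((29/2522)*(3875328094/841) - 2815) = 30412*(1937664047/36569 - 2815) = 30412*(1834722312/36569) = 55797574952544/36569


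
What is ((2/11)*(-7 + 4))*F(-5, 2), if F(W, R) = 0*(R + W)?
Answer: 0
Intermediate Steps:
F(W, R) = 0
((2/11)*(-7 + 4))*F(-5, 2) = ((2/11)*(-7 + 4))*0 = ((2*(1/11))*(-3))*0 = ((2/11)*(-3))*0 = -6/11*0 = 0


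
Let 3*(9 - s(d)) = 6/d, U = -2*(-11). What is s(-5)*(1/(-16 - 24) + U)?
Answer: 41313/200 ≈ 206.56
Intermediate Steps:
U = 22
s(d) = 9 - 2/d
s(-5)*(1/(-16 - 24) + U) = (9 - 2/(-5))*(1/(-16 - 24) + 22) = (9 - 2*(-1/5))*(1/(-40) + 22) = (9 + 2/5)*(-1/40 + 22) = (47/5)*(879/40) = 41313/200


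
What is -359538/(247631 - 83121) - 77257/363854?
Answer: -71764444261/29928810770 ≈ -2.3978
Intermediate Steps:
-359538/(247631 - 83121) - 77257/363854 = -359538/164510 - 77257*1/363854 = -359538*1/164510 - 77257/363854 = -179769/82255 - 77257/363854 = -71764444261/29928810770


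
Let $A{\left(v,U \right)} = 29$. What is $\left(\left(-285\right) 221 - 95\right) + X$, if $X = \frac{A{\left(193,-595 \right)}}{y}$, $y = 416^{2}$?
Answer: $- \frac{10916372451}{173056} \approx -63080.0$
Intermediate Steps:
$y = 173056$
$X = \frac{29}{173056} \approx 0.00016758$
$\left(\left(-285\right) 221 - 95\right) + X = \left(\left(-285\right) 221 - 95\right) + \frac{29}{173056} = \left(-62985 - 95\right) + \frac{29}{173056} = -63080 + \frac{29}{173056} = - \frac{10916372451}{173056}$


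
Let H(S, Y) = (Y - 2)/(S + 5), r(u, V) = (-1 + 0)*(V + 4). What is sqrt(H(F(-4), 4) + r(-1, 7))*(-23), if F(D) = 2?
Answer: -115*I*sqrt(21)/7 ≈ -75.285*I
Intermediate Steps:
r(u, V) = -4 - V (r(u, V) = -(4 + V) = -4 - V)
H(S, Y) = (-2 + Y)/(5 + S)
sqrt(H(F(-4), 4) + r(-1, 7))*(-23) = sqrt((-2 + 4)/(5 + 2) + (-4 - 1*7))*(-23) = sqrt(2/7 + (-4 - 7))*(-23) = sqrt((1/7)*2 - 11)*(-23) = sqrt(2/7 - 11)*(-23) = sqrt(-75/7)*(-23) = (5*I*sqrt(21)/7)*(-23) = -115*I*sqrt(21)/7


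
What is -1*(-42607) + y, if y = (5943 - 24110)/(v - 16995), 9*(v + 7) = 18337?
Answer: 5738516870/134681 ≈ 42608.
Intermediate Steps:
v = 18274/9 (v = -7 + (⅑)*18337 = -7 + 18337/9 = 18274/9 ≈ 2030.4)
y = 163503/134681 (y = (5943 - 24110)/(18274/9 - 16995) = -18167/(-134681/9) = -18167*(-9/134681) = 163503/134681 ≈ 1.2140)
-1*(-42607) + y = -1*(-42607) + 163503/134681 = 42607 + 163503/134681 = 5738516870/134681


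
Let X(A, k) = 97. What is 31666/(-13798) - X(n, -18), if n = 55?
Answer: -685036/6899 ≈ -99.295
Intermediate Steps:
31666/(-13798) - X(n, -18) = 31666/(-13798) - 1*97 = 31666*(-1/13798) - 97 = -15833/6899 - 97 = -685036/6899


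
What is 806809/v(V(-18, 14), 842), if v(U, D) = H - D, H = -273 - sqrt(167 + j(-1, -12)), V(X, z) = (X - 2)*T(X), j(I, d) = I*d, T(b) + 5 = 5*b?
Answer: -899592035/1243046 + 806809*sqrt(179)/1243046 ≈ -715.02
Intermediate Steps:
T(b) = -5 + 5*b
V(X, z) = (-5 + 5*X)*(-2 + X) (V(X, z) = (X - 2)*(-5 + 5*X) = (-2 + X)*(-5 + 5*X) = (-5 + 5*X)*(-2 + X))
H = -273 - sqrt(179) (H = -273 - sqrt(167 - 1*(-12)) = -273 - sqrt(167 + 12) = -273 - sqrt(179) ≈ -286.38)
v(U, D) = -273 - D - sqrt(179) (v(U, D) = (-273 - sqrt(179)) - D = -273 - D - sqrt(179))
806809/v(V(-18, 14), 842) = 806809/(-273 - 1*842 - sqrt(179)) = 806809/(-273 - 842 - sqrt(179)) = 806809/(-1115 - sqrt(179))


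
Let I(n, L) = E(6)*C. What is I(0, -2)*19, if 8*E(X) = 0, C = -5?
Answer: 0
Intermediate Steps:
E(X) = 0 (E(X) = (1/8)*0 = 0)
I(n, L) = 0 (I(n, L) = 0*(-5) = 0)
I(0, -2)*19 = 0*19 = 0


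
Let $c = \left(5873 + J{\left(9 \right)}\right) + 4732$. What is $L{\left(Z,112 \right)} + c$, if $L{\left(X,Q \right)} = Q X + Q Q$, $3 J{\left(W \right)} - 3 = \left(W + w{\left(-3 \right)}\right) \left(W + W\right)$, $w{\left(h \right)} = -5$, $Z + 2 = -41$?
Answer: $18358$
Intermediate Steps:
$Z = -43$ ($Z = -2 - 41 = -43$)
$J{\left(W \right)} = 1 + \frac{2 W \left(-5 + W\right)}{3}$ ($J{\left(W \right)} = 1 + \frac{\left(W - 5\right) \left(W + W\right)}{3} = 1 + \frac{\left(-5 + W\right) 2 W}{3} = 1 + \frac{2 W \left(-5 + W\right)}{3}$)
$L{\left(X,Q \right)} = Q^{2} + Q X$ ($L{\left(X,Q \right)} = Q X + Q^{2} = Q^{2} + Q X$)
$c = 10630$ ($c = \left(5873 + \left(1 - 30 + \frac{2 \cdot 9^{2}}{3}\right)\right) + 4732 = \left(5873 + \left(1 - 30 + \frac{2}{3} \cdot 81\right)\right) + 4732 = \left(5873 + \left(1 - 30 + 54\right)\right) + 4732 = \left(5873 + 25\right) + 4732 = 5898 + 4732 = 10630$)
$L{\left(Z,112 \right)} + c = 112 \left(112 - 43\right) + 10630 = 112 \cdot 69 + 10630 = 7728 + 10630 = 18358$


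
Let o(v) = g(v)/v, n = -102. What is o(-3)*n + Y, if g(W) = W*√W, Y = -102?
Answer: -102 - 102*I*√3 ≈ -102.0 - 176.67*I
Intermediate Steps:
g(W) = W^(3/2)
o(v) = √v (o(v) = v^(3/2)/v = √v)
o(-3)*n + Y = √(-3)*(-102) - 102 = (I*√3)*(-102) - 102 = -102*I*√3 - 102 = -102 - 102*I*√3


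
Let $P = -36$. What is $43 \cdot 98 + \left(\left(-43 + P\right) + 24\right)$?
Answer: $4159$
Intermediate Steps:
$43 \cdot 98 + \left(\left(-43 + P\right) + 24\right) = 43 \cdot 98 + \left(\left(-43 - 36\right) + 24\right) = 4214 + \left(-79 + 24\right) = 4214 - 55 = 4159$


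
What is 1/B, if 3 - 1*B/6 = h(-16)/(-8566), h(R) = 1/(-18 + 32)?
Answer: 59962/1079319 ≈ 0.055555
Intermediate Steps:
h(R) = 1/14
B = 1079319/59962 (B = 18 - 3/(7*(-8566)) = 18 - 3*(-1)/(7*8566) = 18 - 6*(-1/119924) = 18 + 3/59962 = 1079319/59962 ≈ 18.000)
1/B = 1/(1079319/59962) = 59962/1079319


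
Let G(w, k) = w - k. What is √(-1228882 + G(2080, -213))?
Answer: I*√1226589 ≈ 1107.5*I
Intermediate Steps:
√(-1228882 + G(2080, -213)) = √(-1228882 + (2080 - 1*(-213))) = √(-1228882 + (2080 + 213)) = √(-1228882 + 2293) = √(-1226589) = I*√1226589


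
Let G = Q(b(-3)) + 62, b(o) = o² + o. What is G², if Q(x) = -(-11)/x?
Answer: 146689/36 ≈ 4074.7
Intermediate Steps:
b(o) = o + o²
Q(x) = 11/x
G = 383/6 (G = 11/((-3*(1 - 3))) + 62 = 11/((-3*(-2))) + 62 = 11/6 + 62 = 383/6 ≈ 63.833)
G² = (383/6)² = 146689/36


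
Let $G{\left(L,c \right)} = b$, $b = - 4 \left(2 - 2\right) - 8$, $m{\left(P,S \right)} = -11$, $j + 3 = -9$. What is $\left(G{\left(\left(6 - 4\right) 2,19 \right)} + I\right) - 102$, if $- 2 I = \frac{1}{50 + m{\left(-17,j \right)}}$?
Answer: $- \frac{8581}{78} \approx -110.01$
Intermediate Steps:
$j = -12$ ($j = -3 - 9 = -12$)
$I = - \frac{1}{78}$ ($I = - \frac{1}{2 \left(50 - 11\right)} = - \frac{1}{2 \cdot 39} = \left(- \frac{1}{2}\right) \frac{1}{39} = - \frac{1}{78} \approx -0.012821$)
$b = -8$ ($b = \left(-4\right) 0 - 8 = 0 - 8 = -8$)
$G{\left(L,c \right)} = -8$
$\left(G{\left(\left(6 - 4\right) 2,19 \right)} + I\right) - 102 = \left(-8 - \frac{1}{78}\right) - 102 = - \frac{625}{78} - 102 = - \frac{8581}{78}$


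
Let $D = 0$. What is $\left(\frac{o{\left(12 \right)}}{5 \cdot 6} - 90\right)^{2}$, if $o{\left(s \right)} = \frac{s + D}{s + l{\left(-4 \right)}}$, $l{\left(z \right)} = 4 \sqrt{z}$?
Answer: $\frac{27363961}{3380} + \frac{11697 i}{4225} \approx 8095.8 + 2.7685 i$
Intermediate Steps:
$o{\left(s \right)} = \frac{s}{s + 8 i}$ ($o{\left(s \right)} = \frac{s + 0}{s + 4 \sqrt{-4}} = \frac{s}{s + 4 \cdot 2 i} = \frac{s}{s + 8 i}$)
$\left(\frac{o{\left(12 \right)}}{5 \cdot 6} - 90\right)^{2} = \left(\frac{12 \frac{1}{12 + 8 i}}{5 \cdot 6} - 90\right)^{2} = \left(\frac{12 \frac{12 - 8 i}{208}}{30} - 90\right)^{2} = \left(\frac{3 \left(12 - 8 i\right)}{52} \cdot \frac{1}{30} - 90\right)^{2} = \left(\frac{12 - 8 i}{520} - 90\right)^{2} = \left(-90 + \frac{12 - 8 i}{520}\right)^{2}$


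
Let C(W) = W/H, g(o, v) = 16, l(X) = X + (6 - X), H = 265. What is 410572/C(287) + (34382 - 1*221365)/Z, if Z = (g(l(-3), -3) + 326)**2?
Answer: 12725814338999/33568668 ≈ 3.7910e+5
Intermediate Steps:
l(X) = 6
C(W) = W/265
Z = 116964 (Z = (16 + 326)**2 = 342**2 = 116964)
410572/C(287) + (34382 - 1*221365)/Z = 410572/(((1/265)*287)) + (34382 - 1*221365)/116964 = 410572/(287/265) + (34382 - 221365)*(1/116964) = 410572*(265/287) - 186983*1/116964 = 108801580/287 - 186983/116964 = 12725814338999/33568668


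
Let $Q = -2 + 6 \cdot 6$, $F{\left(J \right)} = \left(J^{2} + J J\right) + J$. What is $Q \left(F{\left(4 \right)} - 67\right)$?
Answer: $-1054$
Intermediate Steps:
$F{\left(J \right)} = J + 2 J^{2}$ ($F{\left(J \right)} = \left(J^{2} + J^{2}\right) + J = 2 J^{2} + J = J + 2 J^{2}$)
$Q = 34$ ($Q = -2 + 36 = 34$)
$Q \left(F{\left(4 \right)} - 67\right) = 34 \left(4 \left(1 + 2 \cdot 4\right) - 67\right) = 34 \left(4 \left(1 + 8\right) - 67\right) = 34 \left(4 \cdot 9 - 67\right) = 34 \left(36 - 67\right) = 34 \left(-31\right) = -1054$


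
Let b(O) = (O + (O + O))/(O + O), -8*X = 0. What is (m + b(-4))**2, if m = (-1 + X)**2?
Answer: 25/4 ≈ 6.2500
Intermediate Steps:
X = 0 (X = -1/8*0 = 0)
m = 1 (m = (-1 + 0)**2 = (-1)**2 = 1)
b(O) = 3/2 (b(O) = (O + 2*O)/((2*O)) = (3*O)*(1/(2*O)) = 3/2)
(m + b(-4))**2 = (1 + 3/2)**2 = (5/2)**2 = 25/4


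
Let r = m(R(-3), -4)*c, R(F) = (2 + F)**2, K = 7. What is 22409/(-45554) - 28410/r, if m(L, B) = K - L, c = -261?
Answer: 209849441/11889594 ≈ 17.650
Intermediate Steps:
m(L, B) = 7 - L
r = -1566 (r = (7 - (2 - 3)**2)*(-261) = (7 - 1*(-1)**2)*(-261) = (7 - 1*1)*(-261) = (7 - 1)*(-261) = 6*(-261) = -1566)
22409/(-45554) - 28410/r = 22409/(-45554) - 28410/(-1566) = 22409*(-1/45554) - 28410*(-1/1566) = -22409/45554 + 4735/261 = 209849441/11889594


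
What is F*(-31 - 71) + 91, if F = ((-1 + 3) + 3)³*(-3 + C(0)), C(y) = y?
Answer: 38341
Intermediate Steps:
F = -375 (F = ((-1 + 3) + 3)³*(-3 + 0) = (2 + 3)³*(-3) = 5³*(-3) = 125*(-3) = -375)
F*(-31 - 71) + 91 = -375*(-31 - 71) + 91 = -375*(-102) + 91 = 38250 + 91 = 38341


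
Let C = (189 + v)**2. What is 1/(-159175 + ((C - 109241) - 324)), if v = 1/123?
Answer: -15129/3525297956 ≈ -4.2915e-6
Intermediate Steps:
v = 1/123 ≈ 0.0081301
C = 540469504/15129 (C = (189 + 1/123)**2 = (23248/123)**2 = 540469504/15129 ≈ 35724.)
1/(-159175 + ((C - 109241) - 324)) = 1/(-159175 + ((540469504/15129 - 109241) - 324)) = 1/(-159175 + (-1112237585/15129 - 324)) = 1/(-159175 - 1117139381/15129) = 1/(-3525297956/15129) = -15129/3525297956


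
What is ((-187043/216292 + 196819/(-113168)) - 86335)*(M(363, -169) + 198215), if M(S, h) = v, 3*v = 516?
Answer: -104813520366104844021/6119333264 ≈ -1.7128e+10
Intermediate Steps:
v = 172 (v = (⅓)*516 = 172)
M(S, h) = 172
((-187043/216292 + 196819/(-113168)) - 86335)*(M(363, -169) + 198215) = ((-187043/216292 + 196819/(-113168)) - 86335)*(172 + 198215) = ((-187043*1/216292 + 196819*(-1/113168)) - 86335)*198387 = ((-187043/216292 - 196819/113168) - 86335)*198387 = (-15934414343/6119333264 - 86335)*198387 = -528328571761783/6119333264*198387 = -104813520366104844021/6119333264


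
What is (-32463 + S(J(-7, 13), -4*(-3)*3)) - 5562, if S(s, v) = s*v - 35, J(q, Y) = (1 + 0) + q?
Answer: -38276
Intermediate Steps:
J(q, Y) = 1 + q
S(s, v) = -35 + s*v
(-32463 + S(J(-7, 13), -4*(-3)*3)) - 5562 = (-32463 + (-35 + (1 - 7)*(-4*(-3)*3))) - 5562 = (-32463 + (-35 - 72*3)) - 5562 = (-32463 + (-35 - 6*36)) - 5562 = (-32463 + (-35 - 216)) - 5562 = (-32463 - 251) - 5562 = -32714 - 5562 = -38276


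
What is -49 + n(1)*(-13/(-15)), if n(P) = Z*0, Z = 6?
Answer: -49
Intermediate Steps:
n(P) = 0 (n(P) = 6*0 = 0)
-49 + n(1)*(-13/(-15)) = -49 + 0*(-13/(-15)) = -49 + 0*(-13*(-1/15)) = -49 + 0*(13/15) = -49 + 0 = -49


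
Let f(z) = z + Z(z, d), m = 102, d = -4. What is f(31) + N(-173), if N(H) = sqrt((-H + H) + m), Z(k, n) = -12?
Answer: 19 + sqrt(102) ≈ 29.100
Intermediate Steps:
f(z) = -12 + z (f(z) = z - 12 = -12 + z)
N(H) = sqrt(102) (N(H) = sqrt((-H + H) + 102) = sqrt(0 + 102) = sqrt(102))
f(31) + N(-173) = (-12 + 31) + sqrt(102) = 19 + sqrt(102)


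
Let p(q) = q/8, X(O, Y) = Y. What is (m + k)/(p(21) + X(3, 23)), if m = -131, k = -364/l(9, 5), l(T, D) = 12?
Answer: -3872/615 ≈ -6.2959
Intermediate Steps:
p(q) = q/8 (p(q) = q*(⅛) = q/8)
k = -91/3 (k = -364/12 = -364*1/12 = -91/3 ≈ -30.333)
(m + k)/(p(21) + X(3, 23)) = (-131 - 91/3)/((⅛)*21 + 23) = -484/(3*(21/8 + 23)) = -484/(3*205/8) = -484/3*8/205 = -3872/615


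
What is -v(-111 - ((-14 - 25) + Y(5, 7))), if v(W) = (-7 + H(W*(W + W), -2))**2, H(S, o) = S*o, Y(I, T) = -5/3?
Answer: -31736353609/81 ≈ -3.9181e+8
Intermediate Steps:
Y(I, T) = -5/3 (Y(I, T) = (1/3)*(-5) = -5/3)
v(W) = (-7 - 4*W**2)**2 (v(W) = (-7 + (W*(W + W))*(-2))**2 = (-7 + (W*(2*W))*(-2))**2 = (-7 + (2*W**2)*(-2))**2 = (-7 - 4*W**2)**2)
-v(-111 - ((-14 - 25) + Y(5, 7))) = -(7 + 4*(-111 - ((-14 - 25) - 5/3))**2)**2 = -(7 + 4*(-111 - (-39 - 5/3))**2)**2 = -(7 + 4*(-111 - 1*(-122/3))**2)**2 = -(7 + 4*(-111 + 122/3)**2)**2 = -(7 + 4*(-211/3)**2)**2 = -(7 + 4*(44521/9))**2 = -(7 + 178084/9)**2 = -(178147/9)**2 = -1*31736353609/81 = -31736353609/81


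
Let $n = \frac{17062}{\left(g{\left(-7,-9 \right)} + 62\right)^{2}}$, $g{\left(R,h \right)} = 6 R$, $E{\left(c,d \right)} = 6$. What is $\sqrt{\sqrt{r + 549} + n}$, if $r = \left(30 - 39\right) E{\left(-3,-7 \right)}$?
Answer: $\frac{\sqrt{17062 + 1200 \sqrt{55}}}{20} \approx 8.0563$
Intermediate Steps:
$r = -54$ ($r = \left(30 - 39\right) 6 = \left(-9\right) 6 = -54$)
$n = \frac{8531}{200}$ ($n = \frac{17062}{\left(6 \left(-7\right) + 62\right)^{2}} = \frac{17062}{\left(-42 + 62\right)^{2}} = \frac{17062}{20^{2}} = \frac{17062}{400} = 17062 \cdot \frac{1}{400} = \frac{8531}{200} \approx 42.655$)
$\sqrt{\sqrt{r + 549} + n} = \sqrt{\sqrt{-54 + 549} + \frac{8531}{200}} = \sqrt{\sqrt{495} + \frac{8531}{200}} = \sqrt{3 \sqrt{55} + \frac{8531}{200}} = \sqrt{\frac{8531}{200} + 3 \sqrt{55}}$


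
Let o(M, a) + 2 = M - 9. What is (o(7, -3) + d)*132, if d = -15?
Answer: -2508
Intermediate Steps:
o(M, a) = -11 + M (o(M, a) = -2 + (M - 9) = -2 + (-9 + M) = -11 + M)
(o(7, -3) + d)*132 = ((-11 + 7) - 15)*132 = (-4 - 15)*132 = -19*132 = -2508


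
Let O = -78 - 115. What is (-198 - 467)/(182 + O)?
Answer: 665/11 ≈ 60.455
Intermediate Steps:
O = -193
(-198 - 467)/(182 + O) = (-198 - 467)/(182 - 193) = -665/(-11) = -665*(-1/11) = 665/11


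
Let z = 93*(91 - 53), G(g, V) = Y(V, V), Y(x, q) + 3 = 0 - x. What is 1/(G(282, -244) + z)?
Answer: 1/3775 ≈ 0.00026490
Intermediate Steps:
Y(x, q) = -3 - x (Y(x, q) = -3 + (0 - x) = -3 - x)
G(g, V) = -3 - V
z = 3534 (z = 93*38 = 3534)
1/(G(282, -244) + z) = 1/((-3 - 1*(-244)) + 3534) = 1/((-3 + 244) + 3534) = 1/(241 + 3534) = 1/3775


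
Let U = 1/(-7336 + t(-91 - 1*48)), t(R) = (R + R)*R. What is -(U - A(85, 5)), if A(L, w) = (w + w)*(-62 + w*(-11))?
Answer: -36628021/31306 ≈ -1170.0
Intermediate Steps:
t(R) = 2*R**2 (t(R) = (2*R)*R = 2*R**2)
A(L, w) = 2*w*(-62 - 11*w) (A(L, w) = (2*w)*(-62 - 11*w) = 2*w*(-62 - 11*w))
U = 1/31306 (U = 1/(-7336 + 2*(-91 - 1*48)**2) = 1/(-7336 + 2*(-91 - 48)**2) = 1/(-7336 + 2*(-139)**2) = 1/(-7336 + 2*19321) = 1/(-7336 + 38642) = 1/31306 ≈ 3.1943e-5)
-(U - A(85, 5)) = -(1/31306 - (-2)*5*(62 + 11*5)) = -(1/31306 - (-2)*5*(62 + 55)) = -(1/31306 - (-2)*5*117) = -(1/31306 - 1*(-1170)) = -(1/31306 + 1170) = -1*36628021/31306 = -36628021/31306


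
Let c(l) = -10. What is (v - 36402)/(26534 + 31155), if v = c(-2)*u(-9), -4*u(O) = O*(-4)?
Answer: -36312/57689 ≈ -0.62944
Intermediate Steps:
u(O) = O (u(O) = -O*(-4)/4 = -(-1)*O = O)
v = 90 (v = -10*(-9) = 90)
(v - 36402)/(26534 + 31155) = (90 - 36402)/(26534 + 31155) = -36312/57689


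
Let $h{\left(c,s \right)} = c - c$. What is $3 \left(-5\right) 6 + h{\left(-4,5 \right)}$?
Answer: $-90$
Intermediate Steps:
$h{\left(c,s \right)} = 0$
$3 \left(-5\right) 6 + h{\left(-4,5 \right)} = 3 \left(-5\right) 6 + 0 = \left(-15\right) 6 + 0 = -90 + 0 = -90$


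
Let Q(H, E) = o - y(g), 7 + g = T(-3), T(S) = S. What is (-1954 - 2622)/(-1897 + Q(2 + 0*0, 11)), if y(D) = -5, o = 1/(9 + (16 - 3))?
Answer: 100672/41623 ≈ 2.4187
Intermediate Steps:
g = -10 (g = -7 - 3 = -10)
o = 1/22 (o = 1/(9 + 13) = 1/22 ≈ 0.045455)
Q(H, E) = 111/22 (Q(H, E) = 1/22 - 1*(-5) = 1/22 + 5 = 111/22)
(-1954 - 2622)/(-1897 + Q(2 + 0*0, 11)) = (-1954 - 2622)/(-1897 + 111/22) = -4576/(-41623/22) = -4576*(-22/41623) = 100672/41623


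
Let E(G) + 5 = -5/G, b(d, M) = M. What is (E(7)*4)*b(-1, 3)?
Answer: -480/7 ≈ -68.571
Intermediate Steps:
E(G) = -5 - 5/G
(E(7)*4)*b(-1, 3) = ((-5 - 5/7)*4)*3 = -40/7*4*3 = -160/7*3 = -480/7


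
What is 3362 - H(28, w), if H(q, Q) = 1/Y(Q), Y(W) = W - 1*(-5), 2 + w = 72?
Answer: 252149/75 ≈ 3362.0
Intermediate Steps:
w = 70 (w = -2 + 72 = 70)
Y(W) = 5 + W (Y(W) = W + 5 = 5 + W)
H(q, Q) = 1/(5 + Q)
3362 - H(28, w) = 3362 - 1/(5 + 70) = 3362 - 1/75 = 252149/75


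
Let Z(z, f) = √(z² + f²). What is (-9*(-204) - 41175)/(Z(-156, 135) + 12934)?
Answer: -508810626/167245795 + 118017*√4729/167245795 ≈ -2.9938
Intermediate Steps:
Z(z, f) = √(f² + z²)
(-9*(-204) - 41175)/(Z(-156, 135) + 12934) = (-9*(-204) - 41175)/(√(135² + (-156)²) + 12934) = (1836 - 41175)/(√(18225 + 24336) + 12934) = -39339/(√42561 + 12934) = -39339/(3*√4729 + 12934) = -39339/(12934 + 3*√4729)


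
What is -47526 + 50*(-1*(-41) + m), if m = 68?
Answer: -42076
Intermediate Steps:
-47526 + 50*(-1*(-41) + m) = -47526 + 50*(-1*(-41) + 68) = -47526 + 50*(41 + 68) = -47526 + 50*109 = -47526 + 5450 = -42076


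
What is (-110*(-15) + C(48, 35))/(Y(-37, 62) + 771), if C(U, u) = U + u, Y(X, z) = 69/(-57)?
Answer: 32927/14626 ≈ 2.2513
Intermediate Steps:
Y(X, z) = -23/19 (Y(X, z) = 69*(-1/57) = -23/19)
(-110*(-15) + C(48, 35))/(Y(-37, 62) + 771) = (-110*(-15) + (48 + 35))/(-23/19 + 771) = (1650 + 83)/(14626/19) = 1733*(19/14626) = 32927/14626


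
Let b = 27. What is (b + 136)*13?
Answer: 2119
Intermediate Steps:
(b + 136)*13 = (27 + 136)*13 = 163*13 = 2119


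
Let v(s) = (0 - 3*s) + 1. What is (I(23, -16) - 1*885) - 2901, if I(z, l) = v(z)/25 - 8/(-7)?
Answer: -662826/175 ≈ -3787.6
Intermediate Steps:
v(s) = 1 - 3*s (v(s) = -3*s + 1 = 1 - 3*s)
I(z, l) = 207/175 - 3*z/25 (I(z, l) = (1 - 3*z)/25 - 8/(-7) = (1 - 3*z)*(1/25) - 8*(-1/7) = (1/25 - 3*z/25) + 8/7 = 207/175 - 3*z/25)
(I(23, -16) - 1*885) - 2901 = ((207/175 - 3/25*23) - 1*885) - 2901 = ((207/175 - 69/25) - 885) - 2901 = (-276/175 - 885) - 2901 = -155151/175 - 2901 = -662826/175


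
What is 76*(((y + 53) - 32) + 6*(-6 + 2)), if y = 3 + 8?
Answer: 608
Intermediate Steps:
y = 11
76*(((y + 53) - 32) + 6*(-6 + 2)) = 76*(((11 + 53) - 32) + 6*(-6 + 2)) = 76*((64 - 32) + 6*(-4)) = 76*(32 - 24) = 76*8 = 608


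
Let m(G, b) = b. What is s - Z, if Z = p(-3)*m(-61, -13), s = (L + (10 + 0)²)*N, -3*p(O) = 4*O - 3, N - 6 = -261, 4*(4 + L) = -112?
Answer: -17275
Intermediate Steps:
L = -32 (L = -4 + (¼)*(-112) = -4 - 28 = -32)
N = -255 (N = 6 - 261 = -255)
p(O) = 1 - 4*O/3 (p(O) = -(4*O - 3)/3 = -(-3 + 4*O)/3 = 1 - 4*O/3)
s = -17340 (s = (-32 + (10 + 0)²)*(-255) = (-32 + 10²)*(-255) = (-32 + 100)*(-255) = 68*(-255) = -17340)
Z = -65 (Z = (1 - 4/3*(-3))*(-13) = (1 + 4)*(-13) = 5*(-13) = -65)
s - Z = -17340 - 1*(-65) = -17340 + 65 = -17275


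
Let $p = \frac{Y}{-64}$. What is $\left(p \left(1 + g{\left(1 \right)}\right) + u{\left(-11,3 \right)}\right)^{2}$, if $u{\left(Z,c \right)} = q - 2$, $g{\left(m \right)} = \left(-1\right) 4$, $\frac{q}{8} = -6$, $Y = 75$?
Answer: $\frac{8850625}{4096} \approx 2160.8$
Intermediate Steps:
$q = -48$ ($q = 8 \left(-6\right) = -48$)
$g{\left(m \right)} = -4$
$u{\left(Z,c \right)} = -50$ ($u{\left(Z,c \right)} = -48 - 2 = -50$)
$p = - \frac{75}{64}$ ($p = \frac{75}{-64} = 75 \left(- \frac{1}{64}\right) = - \frac{75}{64} \approx -1.1719$)
$\left(p \left(1 + g{\left(1 \right)}\right) + u{\left(-11,3 \right)}\right)^{2} = \left(- \frac{75 \left(1 - 4\right)}{64} - 50\right)^{2} = \left(\left(- \frac{75}{64}\right) \left(-3\right) - 50\right)^{2} = \left(\frac{225}{64} - 50\right)^{2} = \left(- \frac{2975}{64}\right)^{2} = \frac{8850625}{4096}$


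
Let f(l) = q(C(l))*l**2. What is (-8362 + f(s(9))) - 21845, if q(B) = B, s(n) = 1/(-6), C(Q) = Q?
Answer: -6524713/216 ≈ -30207.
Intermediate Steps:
s(n) = -1/6
f(l) = l**3 (f(l) = l*l**2 = l**3)
(-8362 + f(s(9))) - 21845 = (-8362 + (-1/6)**3) - 21845 = (-8362 - 1/216) - 21845 = -1806193/216 - 21845 = -6524713/216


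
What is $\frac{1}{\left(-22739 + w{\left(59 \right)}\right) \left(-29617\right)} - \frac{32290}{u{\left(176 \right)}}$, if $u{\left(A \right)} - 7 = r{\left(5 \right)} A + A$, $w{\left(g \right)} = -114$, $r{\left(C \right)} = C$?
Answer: $- \frac{21855076448227}{719478050963} \approx -30.376$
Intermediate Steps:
$u{\left(A \right)} = 7 + 6 A$ ($u{\left(A \right)} = 7 + \left(5 A + A\right) = 7 + 6 A$)
$\frac{1}{\left(-22739 + w{\left(59 \right)}\right) \left(-29617\right)} - \frac{32290}{u{\left(176 \right)}} = \frac{1}{\left(-22739 - 114\right) \left(-29617\right)} - \frac{32290}{7 + 6 \cdot 176} = \frac{1}{-22853} \left(- \frac{1}{29617}\right) - \frac{32290}{7 + 1056} = \left(- \frac{1}{22853}\right) \left(- \frac{1}{29617}\right) - \frac{32290}{1063} = \frac{1}{676837301} - \frac{32290}{1063} = - \frac{21855076448227}{719478050963}$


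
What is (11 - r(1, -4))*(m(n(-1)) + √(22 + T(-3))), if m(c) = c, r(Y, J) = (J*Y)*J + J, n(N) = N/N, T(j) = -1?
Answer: -1 - √21 ≈ -5.5826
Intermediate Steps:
n(N) = 1
r(Y, J) = J + Y*J² (r(Y, J) = Y*J² + J = J + Y*J²)
(11 - r(1, -4))*(m(n(-1)) + √(22 + T(-3))) = (11 - (-4)*(1 - 4*1))*(1 + √(22 - 1)) = (11 - (-4)*(1 - 4))*(1 + √21) = (11 - (-4)*(-3))*(1 + √21) = (11 - 1*12)*(1 + √21) = (11 - 12)*(1 + √21) = -(1 + √21) = -1 - √21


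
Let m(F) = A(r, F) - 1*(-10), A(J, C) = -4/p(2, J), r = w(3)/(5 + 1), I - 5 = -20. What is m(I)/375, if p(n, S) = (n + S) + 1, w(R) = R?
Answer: 62/2625 ≈ 0.023619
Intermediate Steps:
I = -15 (I = 5 - 20 = -15)
p(n, S) = 1 + S + n (p(n, S) = (S + n) + 1 = 1 + S + n)
r = 1/2 (r = 3/(5 + 1) = 3/6 = 3*(1/6) = 1/2 ≈ 0.50000)
A(J, C) = -4/(3 + J) (A(J, C) = -4/(1 + J + 2) = -4/(3 + J))
m(F) = 62/7 (m(F) = -4/(3 + 1/2) - 1*(-10) = -4/7/2 + 10 = -4*2/7 + 10 = -8/7 + 10 = 62/7)
m(I)/375 = (62/7)/375 = (62/7)*(1/375) = 62/2625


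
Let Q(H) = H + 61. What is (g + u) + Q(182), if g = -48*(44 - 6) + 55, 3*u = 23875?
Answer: 19297/3 ≈ 6432.3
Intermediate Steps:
u = 23875/3 (u = (⅓)*23875 = 23875/3 ≈ 7958.3)
Q(H) = 61 + H
g = -1769 (g = -48*38 + 55 = -1824 + 55 = -1769)
(g + u) + Q(182) = (-1769 + 23875/3) + (61 + 182) = 18568/3 + 243 = 19297/3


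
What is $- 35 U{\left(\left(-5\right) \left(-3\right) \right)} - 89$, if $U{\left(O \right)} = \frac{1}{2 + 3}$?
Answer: $-96$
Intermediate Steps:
$U{\left(O \right)} = \frac{1}{5}$
$- 35 U{\left(\left(-5\right) \left(-3\right) \right)} - 89 = \left(-35\right) \frac{1}{5} - 89 = -7 - 89 = -96$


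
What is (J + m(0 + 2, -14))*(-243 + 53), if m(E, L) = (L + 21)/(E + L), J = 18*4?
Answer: -81415/6 ≈ -13569.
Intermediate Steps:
J = 72
m(E, L) = (21 + L)/(E + L)
(J + m(0 + 2, -14))*(-243 + 53) = (72 + (21 - 14)/((0 + 2) - 14))*(-243 + 53) = (72 + 7/(2 - 14))*(-190) = (72 + 7/(-12))*(-190) = (72 - 1/12*7)*(-190) = (72 - 7/12)*(-190) = (857/12)*(-190) = -81415/6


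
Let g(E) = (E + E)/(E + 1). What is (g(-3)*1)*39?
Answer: 117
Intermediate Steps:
g(E) = 2*E/(1 + E) (g(E) = (2*E)/(1 + E) = 2*E/(1 + E))
(g(-3)*1)*39 = ((2*(-3)/(1 - 3))*1)*39 = ((2*(-3)/(-2))*1)*39 = ((2*(-3)*(-½))*1)*39 = (3*1)*39 = 3*39 = 117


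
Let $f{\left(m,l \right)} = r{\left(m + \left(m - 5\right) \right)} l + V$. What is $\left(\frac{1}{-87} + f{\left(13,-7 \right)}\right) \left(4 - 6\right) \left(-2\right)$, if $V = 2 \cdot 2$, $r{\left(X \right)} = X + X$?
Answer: $- \frac{100924}{87} \approx -1160.0$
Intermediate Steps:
$r{\left(X \right)} = 2 X$
$V = 4$
$f{\left(m,l \right)} = 4 + l \left(-10 + 4 m\right)$ ($f{\left(m,l \right)} = 2 \left(m + \left(m - 5\right)\right) l + 4 = 2 \left(m + \left(-5 + m\right)\right) l + 4 = 2 \left(-5 + 2 m\right) l + 4 = \left(-10 + 4 m\right) l + 4 = l \left(-10 + 4 m\right) + 4 = 4 + l \left(-10 + 4 m\right)$)
$\left(\frac{1}{-87} + f{\left(13,-7 \right)}\right) \left(4 - 6\right) \left(-2\right) = \left(\frac{1}{-87} + \left(4 + 2 \left(-7\right) \left(-5 + 2 \cdot 13\right)\right)\right) \left(4 - 6\right) \left(-2\right) = \left(- \frac{1}{87} + \left(4 + 2 \left(-7\right) \left(-5 + 26\right)\right)\right) \left(\left(-2\right) \left(-2\right)\right) = \left(- \frac{1}{87} + \left(4 + 2 \left(-7\right) 21\right)\right) 4 = \left(- \frac{1}{87} + \left(4 - 294\right)\right) 4 = \left(- \frac{1}{87} - 290\right) 4 = \left(- \frac{25231}{87}\right) 4 = - \frac{100924}{87}$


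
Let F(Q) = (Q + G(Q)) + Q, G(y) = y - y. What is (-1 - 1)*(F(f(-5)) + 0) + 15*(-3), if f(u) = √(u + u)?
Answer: -45 - 4*I*√10 ≈ -45.0 - 12.649*I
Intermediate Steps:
G(y) = 0
f(u) = √2*√u (f(u) = √(2*u) = √2*√u)
F(Q) = 2*Q (F(Q) = (Q + 0) + Q = Q + Q = 2*Q)
(-1 - 1)*(F(f(-5)) + 0) + 15*(-3) = (-1 - 1)*(2*(√2*√(-5)) + 0) + 15*(-3) = -2*(2*(√2*(I*√5)) + 0) - 45 = -2*(2*(I*√10) + 0) - 45 = -2*(2*I*√10 + 0) - 45 = -4*I*√10 - 45 = -45 - 4*I*√10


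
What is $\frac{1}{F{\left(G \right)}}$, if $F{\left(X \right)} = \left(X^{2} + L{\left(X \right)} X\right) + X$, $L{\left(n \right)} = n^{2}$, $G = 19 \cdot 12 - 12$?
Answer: $\frac{1}{10124568} \approx 9.877 \cdot 10^{-8}$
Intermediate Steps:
$G = 216$ ($G = 228 - 12 = 216$)
$F{\left(X \right)} = X + X^{2} + X^{3}$ ($F{\left(X \right)} = \left(X^{2} + X^{2} X\right) + X = \left(X^{2} + X^{3}\right) + X = X + X^{2} + X^{3}$)
$\frac{1}{F{\left(G \right)}} = \frac{1}{216 \left(1 + 216 + 216^{2}\right)} = \frac{1}{216 \left(1 + 216 + 46656\right)} = \frac{1}{216 \cdot 46873} = \frac{1}{10124568}$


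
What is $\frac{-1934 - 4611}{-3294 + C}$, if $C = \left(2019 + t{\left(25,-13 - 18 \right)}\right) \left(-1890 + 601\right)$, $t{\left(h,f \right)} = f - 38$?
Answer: $\frac{595}{228804} \approx 0.0026005$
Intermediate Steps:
$t{\left(h,f \right)} = -38 + f$
$C = -2513550$ ($C = \left(2019 - 69\right) \left(-1890 + 601\right) = \left(2019 - 69\right) \left(-1289\right) = 1950 \left(-1289\right) = -2513550$)
$\frac{-1934 - 4611}{-3294 + C} = \frac{-1934 - 4611}{-3294 - 2513550} = - \frac{6545}{-2516844} = \left(-6545\right) \left(- \frac{1}{2516844}\right) = \frac{595}{228804}$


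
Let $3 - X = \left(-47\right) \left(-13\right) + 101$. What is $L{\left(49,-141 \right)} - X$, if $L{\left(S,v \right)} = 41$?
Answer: $750$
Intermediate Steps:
$X = -709$ ($X = 3 - \left(\left(-47\right) \left(-13\right) + 101\right) = 3 - \left(611 + 101\right) = 3 - 712 = -709$)
$L{\left(49,-141 \right)} - X = 41 - -709 = 41 + 709 = 750$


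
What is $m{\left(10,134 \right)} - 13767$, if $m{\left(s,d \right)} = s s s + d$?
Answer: $-12633$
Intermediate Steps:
$m{\left(s,d \right)} = d + s^{3}$ ($m{\left(s,d \right)} = s^{2} s + d = s^{3} + d = d + s^{3}$)
$m{\left(10,134 \right)} - 13767 = \left(134 + 10^{3}\right) - 13767 = \left(134 + 1000\right) - 13767 = 1134 - 13767 = -12633$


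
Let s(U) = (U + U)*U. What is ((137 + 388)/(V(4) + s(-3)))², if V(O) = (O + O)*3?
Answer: 625/4 ≈ 156.25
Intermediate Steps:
s(U) = 2*U² (s(U) = (2*U)*U = 2*U²)
V(O) = 6*O (V(O) = (2*O)*3 = 6*O)
((137 + 388)/(V(4) + s(-3)))² = ((137 + 388)/(6*4 + 2*(-3)²))² = (525/(24 + 2*9))² = (525/(24 + 18))² = (525/42)² = (525*(1/42))² = (25/2)² = 625/4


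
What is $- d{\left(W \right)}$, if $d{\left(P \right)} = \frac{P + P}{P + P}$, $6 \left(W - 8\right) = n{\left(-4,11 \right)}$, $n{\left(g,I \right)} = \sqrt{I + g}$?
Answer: $-1$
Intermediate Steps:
$W = 8 + \frac{\sqrt{7}}{6}$ ($W = 8 + \frac{\sqrt{11 - 4}}{6} = 8 + \frac{\sqrt{7}}{6} \approx 8.441$)
$d{\left(P \right)} = 1$ ($d{\left(P \right)} = \frac{2 P}{2 P} = 2 P \frac{1}{2 P} = 1$)
$- d{\left(W \right)} = \left(-1\right) 1 = -1$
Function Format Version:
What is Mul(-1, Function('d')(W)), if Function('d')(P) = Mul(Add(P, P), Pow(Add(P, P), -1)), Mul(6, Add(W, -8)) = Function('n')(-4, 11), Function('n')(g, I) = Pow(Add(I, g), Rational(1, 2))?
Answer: -1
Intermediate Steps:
W = Add(8, Mul(Rational(1, 6), Pow(7, Rational(1, 2)))) (W = Add(8, Mul(Rational(1, 6), Pow(Add(11, -4), Rational(1, 2)))) = Add(8, Mul(Rational(1, 6), Pow(7, Rational(1, 2)))) ≈ 8.4410)
Function('d')(P) = 1 (Function('d')(P) = Mul(Mul(2, P), Pow(Mul(2, P), -1)) = Mul(Mul(2, P), Mul(Rational(1, 2), Pow(P, -1))) = 1)
Mul(-1, Function('d')(W)) = Mul(-1, 1) = -1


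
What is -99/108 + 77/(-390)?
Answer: -869/780 ≈ -1.1141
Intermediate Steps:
-99/108 + 77/(-390) = -99*1/108 + 77*(-1/390) = -11/12 - 77/390 = -869/780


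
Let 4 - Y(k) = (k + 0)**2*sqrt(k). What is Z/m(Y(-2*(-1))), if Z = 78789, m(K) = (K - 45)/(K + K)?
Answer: -30885288/1649 + 28364040*sqrt(2)/1649 ≈ 5595.8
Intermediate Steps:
Y(k) = 4 - k**(5/2) (Y(k) = 4 - (k + 0)**2*sqrt(k) = 4 - k**2*sqrt(k) = 4 - k**(5/2))
m(K) = (-45 + K)/(2*K) (m(K) = (-45 + K)/((2*K)) = (-45 + K)*(1/(2*K)) = (-45 + K)/(2*K))
Z/m(Y(-2*(-1))) = 78789/(((-45 + (4 - (-2*(-1))**(5/2)))/(2*(4 - (-2*(-1))**(5/2))))) = 78789/(((-45 + (4 - 2**(5/2)))/(2*(4 - 2**(5/2))))) = 78789/(((-45 + (4 - 4*sqrt(2)))/(2*(4 - 4*sqrt(2))))) = 78789/(((-41 - 4*sqrt(2))/(2*(4 - 4*sqrt(2))))) = 78789*(2*(4 - 4*sqrt(2))/(-41 - 4*sqrt(2))) = 157578*(4 - 4*sqrt(2))/(-41 - 4*sqrt(2))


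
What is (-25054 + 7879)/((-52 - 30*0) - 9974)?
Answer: 5725/3342 ≈ 1.7130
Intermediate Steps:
(-25054 + 7879)/((-52 - 30*0) - 9974) = -17175/((-52 + 0) - 9974) = -17175/(-52 - 9974) = -17175/(-10026) = -17175*(-1/10026) = 5725/3342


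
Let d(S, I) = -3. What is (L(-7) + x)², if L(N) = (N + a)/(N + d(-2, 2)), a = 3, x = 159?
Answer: 635209/25 ≈ 25408.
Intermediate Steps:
L(N) = (3 + N)/(-3 + N) (L(N) = (N + 3)/(N - 3) = (3 + N)/(-3 + N))
(L(-7) + x)² = ((3 - 7)/(-3 - 7) + 159)² = (-4/(-10) + 159)² = (-⅒*(-4) + 159)² = (⅖ + 159)² = (797/5)² = 635209/25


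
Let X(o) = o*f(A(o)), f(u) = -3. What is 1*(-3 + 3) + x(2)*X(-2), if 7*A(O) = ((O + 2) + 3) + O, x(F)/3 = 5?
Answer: 90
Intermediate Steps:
x(F) = 15 (x(F) = 3*5 = 15)
A(O) = 5/7 + 2*O/7 (A(O) = (((O + 2) + 3) + O)/7 = (((2 + O) + 3) + O)/7 = ((5 + O) + O)/7 = (5 + 2*O)/7 = 5/7 + 2*O/7)
X(o) = -3*o (X(o) = o*(-3) = -3*o)
1*(-3 + 3) + x(2)*X(-2) = 1*(-3 + 3) + 15*(-3*(-2)) = 1*0 + 15*6 = 0 + 90 = 90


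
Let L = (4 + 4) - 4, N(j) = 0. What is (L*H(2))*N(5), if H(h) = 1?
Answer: 0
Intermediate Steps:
L = 4 (L = 8 - 4 = 4)
(L*H(2))*N(5) = (4*1)*0 = 4*0 = 0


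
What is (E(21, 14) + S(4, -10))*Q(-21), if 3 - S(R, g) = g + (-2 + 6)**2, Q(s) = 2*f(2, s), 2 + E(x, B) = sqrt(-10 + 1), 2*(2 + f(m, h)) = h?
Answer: 125 - 75*I ≈ 125.0 - 75.0*I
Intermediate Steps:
f(m, h) = -2 + h/2
E(x, B) = -2 + 3*I (E(x, B) = -2 + sqrt(-10 + 1) = -2 + sqrt(-9) = -2 + 3*I)
Q(s) = -4 + s (Q(s) = 2*(-2 + s/2) = -4 + s)
S(R, g) = -13 - g (S(R, g) = 3 - (g + (-2 + 6)**2) = 3 - (g + 4**2) = 3 - (g + 16) = 3 - (16 + g) = 3 + (-16 - g) = -13 - g)
(E(21, 14) + S(4, -10))*Q(-21) = ((-2 + 3*I) + (-13 - 1*(-10)))*(-4 - 21) = ((-2 + 3*I) + (-13 + 10))*(-25) = ((-2 + 3*I) - 3)*(-25) = (-5 + 3*I)*(-25) = 125 - 75*I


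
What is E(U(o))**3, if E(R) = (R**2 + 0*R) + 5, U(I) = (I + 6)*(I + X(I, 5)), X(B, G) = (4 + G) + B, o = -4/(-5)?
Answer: 34338551242885361289/244140625 ≈ 1.4065e+11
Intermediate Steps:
o = 4/5 (o = -4*(-1/5) = 4/5 ≈ 0.80000)
X(B, G) = 4 + B + G
U(I) = (6 + I)*(9 + 2*I) (U(I) = (I + 6)*(I + (4 + I + 5)) = (6 + I)*(I + (9 + I)) = (6 + I)*(9 + 2*I))
E(R) = 5 + R**2 (E(R) = (R**2 + 0) + 5 = R**2 + 5 = 5 + R**2)
E(U(o))**3 = (5 + (54 + 2*(4/5)**2 + 21*(4/5))**2)**3 = (5 + (54 + 2*(16/25) + 84/5)**2)**3 = (5 + (54 + 32/25 + 84/5)**2)**3 = (5 + (1802/25)**2)**3 = (5 + 3247204/625)**3 = (3250329/625)**3 = 34338551242885361289/244140625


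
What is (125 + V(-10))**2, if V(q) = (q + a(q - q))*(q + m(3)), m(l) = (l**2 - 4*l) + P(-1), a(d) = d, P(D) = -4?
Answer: 87025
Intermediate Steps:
m(l) = -4 + l**2 - 4*l (m(l) = (l**2 - 4*l) - 4 = -4 + l**2 - 4*l)
V(q) = q*(-7 + q) (V(q) = (q + (q - q))*(q + (-4 + 3**2 - 4*3)) = (q + 0)*(q + (-4 + 9 - 12)) = q*(q - 7) = q*(-7 + q))
(125 + V(-10))**2 = (125 - 10*(-7 - 10))**2 = (125 - 10*(-17))**2 = (125 + 170)**2 = 295**2 = 87025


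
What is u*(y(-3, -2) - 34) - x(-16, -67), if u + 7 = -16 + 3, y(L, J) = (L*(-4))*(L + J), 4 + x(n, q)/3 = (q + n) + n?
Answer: 2189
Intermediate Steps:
x(n, q) = -12 + 3*q + 6*n (x(n, q) = -12 + 3*((q + n) + n) = -12 + 3*((n + q) + n) = -12 + 3*(q + 2*n) = -12 + (3*q + 6*n) = -12 + 3*q + 6*n)
y(L, J) = -4*L*(J + L) (y(L, J) = (-4*L)*(J + L) = -4*L*(J + L))
u = -20 (u = -7 + (-16 + 3) = -7 - 13 = -20)
u*(y(-3, -2) - 34) - x(-16, -67) = -20*(-4*(-3)*(-2 - 3) - 34) - (-12 + 3*(-67) + 6*(-16)) = -20*(-4*(-3)*(-5) - 34) - (-12 - 201 - 96) = -20*(-60 - 34) - 1*(-309) = -20*(-94) + 309 = 1880 + 309 = 2189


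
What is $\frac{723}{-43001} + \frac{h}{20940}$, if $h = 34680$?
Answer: $\frac{24602251}{15007349} \approx 1.6393$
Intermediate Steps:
$\frac{723}{-43001} + \frac{h}{20940} = \frac{723}{-43001} + \frac{34680}{20940} = 723 \left(- \frac{1}{43001}\right) + 34680 \cdot \frac{1}{20940} = - \frac{723}{43001} + \frac{578}{349} = \frac{24602251}{15007349}$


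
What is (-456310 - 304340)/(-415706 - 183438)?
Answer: 380325/299572 ≈ 1.2696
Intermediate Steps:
(-456310 - 304340)/(-415706 - 183438) = -760650/(-599144) = -760650*(-1/599144) = 380325/299572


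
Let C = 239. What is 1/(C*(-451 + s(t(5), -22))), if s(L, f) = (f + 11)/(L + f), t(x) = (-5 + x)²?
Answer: -2/215339 ≈ -9.2877e-6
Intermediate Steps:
s(L, f) = (11 + f)/(L + f)
1/(C*(-451 + s(t(5), -22))) = 1/(239*(-451 + (11 - 22)/((-5 + 5)² - 22))) = 1/(239*(-451 - 11/(0² - 22))) = 1/(239*(-451 - 11/(0 - 22))) = 1/(239*(-451 - 11/(-22))) = 1/(239*(-451 - 1/22*(-11))) = 1/(239*(-451 + ½)) = 1/(239*(-901/2)) = 1/(-215339/2) = -2/215339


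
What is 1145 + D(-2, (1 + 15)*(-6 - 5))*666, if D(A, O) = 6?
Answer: 5141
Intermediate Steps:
1145 + D(-2, (1 + 15)*(-6 - 5))*666 = 1145 + 6*666 = 1145 + 3996 = 5141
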